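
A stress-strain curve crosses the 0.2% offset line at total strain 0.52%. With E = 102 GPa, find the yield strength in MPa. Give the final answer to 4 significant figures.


Offset strain = 0.002
Elastic strain at yield = total_strain - offset = 5.2e-03 - 0.002 = 3.2e-03
sigma_y = E * elastic_strain = 102000 * 3.2e-03
sigma_y = 326.4 MPa


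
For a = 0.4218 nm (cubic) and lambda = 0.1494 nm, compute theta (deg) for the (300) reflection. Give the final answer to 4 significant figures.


d = a / sqrt(h^2+k^2+l^2)
d = 0.4218 / sqrt(9) = 0.1406 nm
lambda = 2*d*sin(theta)  =>  sin(theta) = lambda / (2*d)
sin(theta) = 0.1494 / (2 * 0.1406) = 0.531294
theta = 32.09 deg


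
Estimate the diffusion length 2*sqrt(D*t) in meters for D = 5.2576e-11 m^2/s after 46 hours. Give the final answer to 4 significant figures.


t = 46 hr = 165600 s
Diffusion length = 2*sqrt(D*t)
= 2*sqrt(5.2576e-11 * 165600)
= 5.901e-03 m


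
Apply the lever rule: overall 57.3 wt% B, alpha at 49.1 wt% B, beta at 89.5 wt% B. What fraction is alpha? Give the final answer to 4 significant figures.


f_alpha = (C_beta - C0) / (C_beta - C_alpha)
f_alpha = (89.5 - 57.3) / (89.5 - 49.1)
f_alpha = 0.797


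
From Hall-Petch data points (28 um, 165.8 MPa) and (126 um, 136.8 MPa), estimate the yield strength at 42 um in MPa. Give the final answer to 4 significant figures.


sigma_y = sigma0 + k / sqrt(d)
1/sqrt(d1) = 1/sqrt(2.8e-05) = 188.982;  1/sqrt(d2) = 89.0871
k = (sigma1 - sigma2) / (1/sqrt(d1) - 1/sqrt(d2)) = (165.8 - 136.8) / (188.982 - 89.0871) = 0.290304 MPa*m^0.5
sigma0 = sigma1 - k/sqrt(d1) = 165.8 - 0.290304*188.982 = 110.938 MPa
sigma_y(d3) = 110.938 + 0.290304 / sqrt(4.2e-05) = 155.7 MPa


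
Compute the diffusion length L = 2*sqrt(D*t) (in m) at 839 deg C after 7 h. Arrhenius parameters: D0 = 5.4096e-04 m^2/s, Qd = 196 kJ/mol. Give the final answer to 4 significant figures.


Step 1: D = D0 * exp(-Qd/(R*T))
T = 1112.15 K
D = 5.4096e-04 * exp(-196e3 / (8.314 * 1112.15)) = 3.36705e-13 m^2/s
Step 2: L = 2*sqrt(D*t)
t = 7 h = 25200 s
L = 2*sqrt(3.36705e-13 * 25200) = 1.842e-04 m


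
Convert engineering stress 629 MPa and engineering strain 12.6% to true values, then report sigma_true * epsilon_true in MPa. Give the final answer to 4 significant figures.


sigma_true = sigma_eng * (1 + epsilon_eng)
sigma_true = 629 * (1 + 0.126) = 708.254 MPa
epsilon_true = ln(1 + epsilon_eng)
epsilon_true = ln(1 + 0.126) = 0.118672
sigma_true * epsilon_true = 708.254 * 0.118672 = 84.05 MPa


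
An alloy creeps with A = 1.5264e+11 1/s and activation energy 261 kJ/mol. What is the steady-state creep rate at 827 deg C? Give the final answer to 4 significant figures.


rate = A * exp(-Q / (R*T))
T = 827 + 273.15 = 1100.15 K
rate = 1.5264e+11 * exp(-261e3 / (8.314 * 1100.15))
rate = 0.06181 1/s


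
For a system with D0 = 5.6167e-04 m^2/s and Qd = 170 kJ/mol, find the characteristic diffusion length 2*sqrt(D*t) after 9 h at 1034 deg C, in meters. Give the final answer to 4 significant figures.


Step 1: D = D0 * exp(-Qd/(R*T))
T = 1307.15 K
D = 5.6167e-04 * exp(-170e3 / (8.314 * 1307.15)) = 9.03474e-11 m^2/s
Step 2: L = 2*sqrt(D*t)
t = 9 h = 32400 s
L = 2*sqrt(9.03474e-11 * 32400) = 3.422e-03 m


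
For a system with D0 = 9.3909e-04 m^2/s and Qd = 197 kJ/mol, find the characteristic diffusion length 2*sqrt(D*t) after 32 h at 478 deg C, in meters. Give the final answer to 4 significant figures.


Step 1: D = D0 * exp(-Qd/(R*T))
T = 751.15 K
D = 9.3909e-04 * exp(-197e3 / (8.314 * 751.15)) = 1.87465e-17 m^2/s
Step 2: L = 2*sqrt(D*t)
t = 32 h = 115200 s
L = 2*sqrt(1.87465e-17 * 115200) = 2.939e-06 m


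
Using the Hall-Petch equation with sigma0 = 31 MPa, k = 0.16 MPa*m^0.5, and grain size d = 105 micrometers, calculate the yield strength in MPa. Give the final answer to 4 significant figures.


sigma_y = sigma0 + k / sqrt(d)
d = 105 um = 1.05e-04 m
sigma_y = 31 + 0.16 / sqrt(1.05e-04)
sigma_y = 46.61 MPa


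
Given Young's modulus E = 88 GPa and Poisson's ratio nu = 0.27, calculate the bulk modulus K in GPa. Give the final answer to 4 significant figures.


K = E / (3*(1-2*nu))
K = 88 / (3*(1-2*0.27))
K = 63.77 GPa


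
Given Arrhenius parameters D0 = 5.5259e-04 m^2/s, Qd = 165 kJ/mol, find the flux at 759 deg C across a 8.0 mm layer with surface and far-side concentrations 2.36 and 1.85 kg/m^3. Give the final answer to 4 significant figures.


Step 1: D = D0 * exp(-Qd/(R*T))
T = 759 + 273.15 = 1032.15 K
D = 5.5259e-04 * exp(-165e3 / (8.314 * 1032.15)) = 2.46517e-12 m^2/s
Step 2: J = D * (C1 - C2) / dx
J = 2.46517e-12 * (2.36 - 1.85) / 8e-03
J = 1.572e-10 kg/(m^2*s)


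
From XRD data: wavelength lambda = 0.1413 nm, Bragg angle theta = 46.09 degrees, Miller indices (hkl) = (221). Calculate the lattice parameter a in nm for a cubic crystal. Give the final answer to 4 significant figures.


d = lambda / (2*sin(theta))
d = 0.1413 / (2*sin(46.09 deg))
d = 0.0980664 nm
a = d * sqrt(h^2+k^2+l^2) = 0.0980664 * sqrt(9)
a = 0.2942 nm


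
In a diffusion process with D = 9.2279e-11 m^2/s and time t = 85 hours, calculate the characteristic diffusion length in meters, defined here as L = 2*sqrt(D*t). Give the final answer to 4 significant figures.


t = 85 hr = 306000 s
Diffusion length = 2*sqrt(D*t)
= 2*sqrt(9.2279e-11 * 306000)
= 0.01063 m


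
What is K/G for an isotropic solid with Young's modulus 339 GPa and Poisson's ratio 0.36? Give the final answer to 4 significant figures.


G = E / (2*(1+nu))
G = 339 / (2*(1+0.36)) = 124.632 GPa
K = E / (3*(1-2*nu))
K = 339 / (3*(1-2*0.36)) = 403.571 GPa
K/G = 403.571 / 124.632 = 3.238


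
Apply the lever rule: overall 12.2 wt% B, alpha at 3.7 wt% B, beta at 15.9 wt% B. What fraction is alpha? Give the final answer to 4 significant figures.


f_alpha = (C_beta - C0) / (C_beta - C_alpha)
f_alpha = (15.9 - 12.2) / (15.9 - 3.7)
f_alpha = 0.3033


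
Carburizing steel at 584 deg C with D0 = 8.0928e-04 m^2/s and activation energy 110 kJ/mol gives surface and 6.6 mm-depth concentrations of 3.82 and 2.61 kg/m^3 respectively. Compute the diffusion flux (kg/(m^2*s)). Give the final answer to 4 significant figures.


Step 1: D = D0 * exp(-Qd/(R*T))
T = 584 + 273.15 = 857.15 K
D = 8.0928e-04 * exp(-110e3 / (8.314 * 857.15)) = 1.60128e-10 m^2/s
Step 2: J = D * (C1 - C2) / dx
J = 1.60128e-10 * (3.82 - 2.61) / 6.6e-03
J = 2.936e-08 kg/(m^2*s)


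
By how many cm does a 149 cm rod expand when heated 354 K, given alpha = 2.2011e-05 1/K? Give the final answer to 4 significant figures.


dL = L0 * alpha * dT
dL = 149 * 2.2011e-05 * 354
dL = 1.161 cm


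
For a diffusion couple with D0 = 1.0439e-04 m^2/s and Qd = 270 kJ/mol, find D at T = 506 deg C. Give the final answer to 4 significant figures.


D = D0 * exp(-Qd / (R*T))
T = 779.15 K
D = 1.0439e-04 * exp(-270e3 / (8.314 * 779.15))
D = 8.261e-23 m^2/s


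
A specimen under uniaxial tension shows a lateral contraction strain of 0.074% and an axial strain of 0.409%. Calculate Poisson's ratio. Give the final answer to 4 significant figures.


nu = -epsilon_lat / epsilon_axial
Lateral strain is contraction (negative), so using magnitudes:
nu = 0.074 / 0.409
nu = 0.1809


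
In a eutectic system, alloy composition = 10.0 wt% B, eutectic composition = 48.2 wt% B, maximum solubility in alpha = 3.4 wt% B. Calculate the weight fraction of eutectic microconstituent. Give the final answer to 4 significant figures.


f_primary = (C_e - C0) / (C_e - C_alpha_max)
f_primary = (48.2 - 10.0) / (48.2 - 3.4)
f_primary = 0.852679
f_eutectic = 1 - 0.852679 = 0.1473


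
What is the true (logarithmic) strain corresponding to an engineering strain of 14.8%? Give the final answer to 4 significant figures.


epsilon_true = ln(1 + epsilon_eng)
epsilon_true = ln(1 + 0.148)
epsilon_true = 0.138


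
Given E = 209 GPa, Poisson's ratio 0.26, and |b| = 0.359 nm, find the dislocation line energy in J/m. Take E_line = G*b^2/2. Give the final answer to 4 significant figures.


Step 1: G = E / (2*(1+nu))
G = 209 / (2*(1+0.26)) = 82.9365 GPa = 8.29365e+10 Pa
Step 2: E_line = G*b^2/2
b = 0.359 nm = 3.59e-10 m
E_line = 0.5 * 8.29365e+10 * (3.59e-10)^2 = 5.344e-09 J/m


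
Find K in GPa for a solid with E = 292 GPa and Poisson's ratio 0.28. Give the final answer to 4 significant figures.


K = E / (3*(1-2*nu))
K = 292 / (3*(1-2*0.28))
K = 221.2 GPa


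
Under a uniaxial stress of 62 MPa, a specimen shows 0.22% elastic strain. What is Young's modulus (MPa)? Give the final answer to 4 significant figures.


E = sigma / epsilon
epsilon = 0.22% = 2.2e-03
E = 62 / 2.2e-03
E = 28180 MPa


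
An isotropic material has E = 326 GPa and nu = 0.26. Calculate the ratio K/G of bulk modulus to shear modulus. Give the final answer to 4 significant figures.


G = E / (2*(1+nu))
G = 326 / (2*(1+0.26)) = 129.365 GPa
K = E / (3*(1-2*nu))
K = 326 / (3*(1-2*0.26)) = 226.389 GPa
K/G = 226.389 / 129.365 = 1.75


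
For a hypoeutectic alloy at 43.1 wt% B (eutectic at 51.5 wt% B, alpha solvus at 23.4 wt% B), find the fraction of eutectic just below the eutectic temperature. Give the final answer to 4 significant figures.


f_primary = (C_e - C0) / (C_e - C_alpha_max)
f_primary = (51.5 - 43.1) / (51.5 - 23.4)
f_primary = 0.298932
f_eutectic = 1 - 0.298932 = 0.7011


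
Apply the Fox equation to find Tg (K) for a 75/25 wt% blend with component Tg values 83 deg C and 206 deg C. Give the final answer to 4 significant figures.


1/Tg = w1/Tg1 + w2/Tg2 (in Kelvin)
Tg1 = 356.15 K, Tg2 = 479.15 K
1/Tg = 0.75/356.15 + 0.25/479.15
Tg = 380.6 K


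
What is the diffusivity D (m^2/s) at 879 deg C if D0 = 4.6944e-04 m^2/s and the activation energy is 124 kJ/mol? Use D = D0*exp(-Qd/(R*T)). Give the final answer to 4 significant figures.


D = D0 * exp(-Qd / (R*T))
T = 1152.15 K
D = 4.6944e-04 * exp(-124e3 / (8.314 * 1152.15))
D = 1.121e-09 m^2/s


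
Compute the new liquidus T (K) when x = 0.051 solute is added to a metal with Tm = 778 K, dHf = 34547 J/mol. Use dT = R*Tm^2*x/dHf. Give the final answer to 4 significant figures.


dT = R*Tm^2*x / dHf
dT = 8.314 * 778^2 * 0.051 / 34547
dT = 7.42898 K
T_new = 778 - 7.42898 = 770.6 K


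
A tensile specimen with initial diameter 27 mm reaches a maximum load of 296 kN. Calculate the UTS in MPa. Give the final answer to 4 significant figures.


A0 = pi*(d/2)^2 = pi*(27/2)^2 = 572.555 mm^2
UTS = F_max / A0 = 296*1000 / 572.555
UTS = 517 MPa


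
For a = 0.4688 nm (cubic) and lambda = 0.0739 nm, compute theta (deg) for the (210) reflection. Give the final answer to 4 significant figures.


d = a / sqrt(h^2+k^2+l^2)
d = 0.4688 / sqrt(5) = 0.209654 nm
lambda = 2*d*sin(theta)  =>  sin(theta) = lambda / (2*d)
sin(theta) = 0.0739 / (2 * 0.209654) = 0.176243
theta = 10.15 deg


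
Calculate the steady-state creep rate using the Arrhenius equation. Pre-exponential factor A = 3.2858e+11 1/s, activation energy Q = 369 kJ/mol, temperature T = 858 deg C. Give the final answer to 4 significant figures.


rate = A * exp(-Q / (R*T))
T = 858 + 273.15 = 1131.15 K
rate = 3.2858e+11 * exp(-369e3 / (8.314 * 1131.15))
rate = 2.994e-06 1/s


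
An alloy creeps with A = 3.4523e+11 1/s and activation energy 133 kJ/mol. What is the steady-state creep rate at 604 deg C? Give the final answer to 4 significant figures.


rate = A * exp(-Q / (R*T))
T = 604 + 273.15 = 877.15 K
rate = 3.4523e+11 * exp(-133e3 / (8.314 * 877.15))
rate = 4146 1/s


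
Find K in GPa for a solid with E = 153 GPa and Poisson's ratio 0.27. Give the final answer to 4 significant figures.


K = E / (3*(1-2*nu))
K = 153 / (3*(1-2*0.27))
K = 110.9 GPa


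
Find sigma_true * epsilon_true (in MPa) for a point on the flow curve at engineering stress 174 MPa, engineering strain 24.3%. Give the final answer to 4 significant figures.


sigma_true = sigma_eng * (1 + epsilon_eng)
sigma_true = 174 * (1 + 0.243) = 216.282 MPa
epsilon_true = ln(1 + epsilon_eng)
epsilon_true = ln(1 + 0.243) = 0.217528
sigma_true * epsilon_true = 216.282 * 0.217528 = 47.05 MPa


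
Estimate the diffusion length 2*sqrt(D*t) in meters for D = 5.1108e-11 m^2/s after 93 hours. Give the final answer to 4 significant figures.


t = 93 hr = 334800 s
Diffusion length = 2*sqrt(D*t)
= 2*sqrt(5.1108e-11 * 334800)
= 8.273e-03 m


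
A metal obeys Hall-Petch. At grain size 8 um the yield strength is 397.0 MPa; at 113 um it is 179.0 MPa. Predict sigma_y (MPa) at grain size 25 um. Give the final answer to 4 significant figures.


sigma_y = sigma0 + k / sqrt(d)
1/sqrt(d1) = 1/sqrt(8e-06) = 353.553;  1/sqrt(d2) = 94.0721
k = (sigma1 - sigma2) / (1/sqrt(d1) - 1/sqrt(d2)) = (397.0 - 179.0) / (353.553 - 94.0721) = 0.840138 MPa*m^0.5
sigma0 = sigma1 - k/sqrt(d1) = 397.0 - 0.840138*353.553 = 99.9665 MPa
sigma_y(d3) = 99.9665 + 0.840138 / sqrt(2.5e-05) = 268 MPa


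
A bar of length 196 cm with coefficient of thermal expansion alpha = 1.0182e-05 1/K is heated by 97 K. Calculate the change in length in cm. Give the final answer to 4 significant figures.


dL = L0 * alpha * dT
dL = 196 * 1.0182e-05 * 97
dL = 0.1936 cm


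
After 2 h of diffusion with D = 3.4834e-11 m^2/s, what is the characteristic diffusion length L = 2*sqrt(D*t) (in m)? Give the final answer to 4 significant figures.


t = 2 hr = 7200 s
Diffusion length = 2*sqrt(D*t)
= 2*sqrt(3.4834e-11 * 7200)
= 1.002e-03 m


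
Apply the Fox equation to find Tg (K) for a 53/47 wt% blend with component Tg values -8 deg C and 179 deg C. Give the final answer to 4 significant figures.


1/Tg = w1/Tg1 + w2/Tg2 (in Kelvin)
Tg1 = 265.15 K, Tg2 = 452.15 K
1/Tg = 0.53/265.15 + 0.47/452.15
Tg = 329.1 K


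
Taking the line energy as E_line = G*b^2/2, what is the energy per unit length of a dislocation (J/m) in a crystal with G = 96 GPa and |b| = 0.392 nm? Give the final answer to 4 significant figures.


E = G*b^2/2
b = 0.392 nm = 3.92e-10 m
G = 96 GPa = 9.6e+10 Pa
E = 0.5 * 9.6e+10 * (3.92e-10)^2
E = 7.376e-09 J/m


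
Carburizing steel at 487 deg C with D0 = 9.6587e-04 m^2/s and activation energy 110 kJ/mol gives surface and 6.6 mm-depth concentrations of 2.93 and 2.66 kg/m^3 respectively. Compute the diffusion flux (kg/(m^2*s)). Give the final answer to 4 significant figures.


Step 1: D = D0 * exp(-Qd/(R*T))
T = 487 + 273.15 = 760.15 K
D = 9.6587e-04 * exp(-110e3 / (8.314 * 760.15)) = 2.666e-11 m^2/s
Step 2: J = D * (C1 - C2) / dx
J = 2.666e-11 * (2.93 - 2.66) / 6.6e-03
J = 1.091e-09 kg/(m^2*s)


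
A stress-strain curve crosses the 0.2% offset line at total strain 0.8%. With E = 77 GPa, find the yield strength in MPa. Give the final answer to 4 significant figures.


Offset strain = 0.002
Elastic strain at yield = total_strain - offset = 8e-03 - 0.002 = 6e-03
sigma_y = E * elastic_strain = 77000 * 6e-03
sigma_y = 462 MPa


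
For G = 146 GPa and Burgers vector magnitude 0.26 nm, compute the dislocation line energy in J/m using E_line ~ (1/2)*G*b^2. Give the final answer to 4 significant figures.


E = G*b^2/2
b = 0.26 nm = 2.6e-10 m
G = 146 GPa = 1.46e+11 Pa
E = 0.5 * 1.46e+11 * (2.6e-10)^2
E = 4.935e-09 J/m


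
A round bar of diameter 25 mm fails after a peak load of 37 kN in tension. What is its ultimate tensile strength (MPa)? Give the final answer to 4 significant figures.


A0 = pi*(d/2)^2 = pi*(25/2)^2 = 490.874 mm^2
UTS = F_max / A0 = 37*1000 / 490.874
UTS = 75.38 MPa


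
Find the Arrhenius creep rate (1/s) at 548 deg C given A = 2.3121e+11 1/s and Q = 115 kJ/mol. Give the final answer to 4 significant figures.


rate = A * exp(-Q / (R*T))
T = 548 + 273.15 = 821.15 K
rate = 2.3121e+11 * exp(-115e3 / (8.314 * 821.15))
rate = 11180 1/s


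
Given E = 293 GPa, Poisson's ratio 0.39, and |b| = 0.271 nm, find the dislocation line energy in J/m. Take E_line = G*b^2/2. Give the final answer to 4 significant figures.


Step 1: G = E / (2*(1+nu))
G = 293 / (2*(1+0.39)) = 105.396 GPa = 1.05396e+11 Pa
Step 2: E_line = G*b^2/2
b = 0.271 nm = 2.71e-10 m
E_line = 0.5 * 1.05396e+11 * (2.71e-10)^2 = 3.87e-09 J/m


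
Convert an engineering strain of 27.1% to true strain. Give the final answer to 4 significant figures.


epsilon_true = ln(1 + epsilon_eng)
epsilon_true = ln(1 + 0.271)
epsilon_true = 0.2398


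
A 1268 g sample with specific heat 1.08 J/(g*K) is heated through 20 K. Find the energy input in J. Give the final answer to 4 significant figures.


Q = m * cp * dT
Q = 1268 * 1.08 * 20
Q = 27390 J


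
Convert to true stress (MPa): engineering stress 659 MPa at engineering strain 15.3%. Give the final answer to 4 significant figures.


sigma_true = sigma_eng * (1 + epsilon_eng)
sigma_true = 659 * (1 + 0.153)
sigma_true = 759.8 MPa


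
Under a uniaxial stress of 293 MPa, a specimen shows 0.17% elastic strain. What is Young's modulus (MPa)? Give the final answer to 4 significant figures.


E = sigma / epsilon
epsilon = 0.17% = 1.7e-03
E = 293 / 1.7e-03
E = 172400 MPa


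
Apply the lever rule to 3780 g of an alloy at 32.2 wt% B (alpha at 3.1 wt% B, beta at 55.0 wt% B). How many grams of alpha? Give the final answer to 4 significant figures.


f_alpha = (C_beta - C0) / (C_beta - C_alpha)
f_alpha = (55.0 - 32.2) / (55.0 - 3.1) = 0.439306
m_alpha = f_alpha * m_total = 0.439306 * 3780 = 1661 g


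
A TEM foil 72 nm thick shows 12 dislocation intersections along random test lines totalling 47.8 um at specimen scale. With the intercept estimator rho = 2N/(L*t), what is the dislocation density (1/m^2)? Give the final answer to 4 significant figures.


rho = 2N / (L * t)
L = 47.8 um = 4.78e-05 m, t = 72 nm = 7.2e-08 m
rho = 2 * 12 / (4.78e-05 * 7.2e-08)
rho = 6.974e+12 1/m^2


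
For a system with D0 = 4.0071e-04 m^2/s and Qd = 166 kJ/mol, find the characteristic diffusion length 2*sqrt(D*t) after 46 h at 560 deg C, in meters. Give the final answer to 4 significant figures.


Step 1: D = D0 * exp(-Qd/(R*T))
T = 833.15 K
D = 4.0071e-04 * exp(-166e3 / (8.314 * 833.15)) = 1.56684e-14 m^2/s
Step 2: L = 2*sqrt(D*t)
t = 46 h = 165600 s
L = 2*sqrt(1.56684e-14 * 165600) = 1.019e-04 m


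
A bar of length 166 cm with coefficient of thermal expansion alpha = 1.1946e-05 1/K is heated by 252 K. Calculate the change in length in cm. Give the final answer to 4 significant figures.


dL = L0 * alpha * dT
dL = 166 * 1.1946e-05 * 252
dL = 0.4997 cm


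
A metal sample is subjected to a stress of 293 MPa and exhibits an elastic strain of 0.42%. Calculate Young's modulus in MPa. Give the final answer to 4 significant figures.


E = sigma / epsilon
epsilon = 0.42% = 4.2e-03
E = 293 / 4.2e-03
E = 69760 MPa


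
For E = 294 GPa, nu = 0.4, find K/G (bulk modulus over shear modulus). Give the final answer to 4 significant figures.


G = E / (2*(1+nu))
G = 294 / (2*(1+0.4)) = 105 GPa
K = E / (3*(1-2*nu))
K = 294 / (3*(1-2*0.4)) = 490 GPa
K/G = 490 / 105 = 4.667


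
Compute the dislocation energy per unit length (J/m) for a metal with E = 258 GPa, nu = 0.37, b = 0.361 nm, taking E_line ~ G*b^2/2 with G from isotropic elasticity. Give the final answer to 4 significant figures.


Step 1: G = E / (2*(1+nu))
G = 258 / (2*(1+0.37)) = 94.1606 GPa = 9.41606e+10 Pa
Step 2: E_line = G*b^2/2
b = 0.361 nm = 3.61e-10 m
E_line = 0.5 * 9.41606e+10 * (3.61e-10)^2 = 6.136e-09 J/m


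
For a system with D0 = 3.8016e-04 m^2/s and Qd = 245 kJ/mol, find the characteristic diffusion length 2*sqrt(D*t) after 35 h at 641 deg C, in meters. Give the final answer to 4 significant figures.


Step 1: D = D0 * exp(-Qd/(R*T))
T = 914.15 K
D = 3.8016e-04 * exp(-245e3 / (8.314 * 914.15)) = 3.80305e-18 m^2/s
Step 2: L = 2*sqrt(D*t)
t = 35 h = 126000 s
L = 2*sqrt(3.80305e-18 * 126000) = 1.384e-06 m


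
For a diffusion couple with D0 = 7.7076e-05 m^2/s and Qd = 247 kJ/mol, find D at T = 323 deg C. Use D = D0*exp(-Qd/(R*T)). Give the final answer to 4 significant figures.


D = D0 * exp(-Qd / (R*T))
T = 596.15 K
D = 7.7076e-05 * exp(-247e3 / (8.314 * 596.15))
D = 1.754e-26 m^2/s


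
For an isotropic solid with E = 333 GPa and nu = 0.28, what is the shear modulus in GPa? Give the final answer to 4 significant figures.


G = E / (2*(1+nu))
G = 333 / (2*(1+0.28))
G = 130.1 GPa


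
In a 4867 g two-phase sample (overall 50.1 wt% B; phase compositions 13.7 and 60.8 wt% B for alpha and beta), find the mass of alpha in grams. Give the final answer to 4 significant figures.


f_alpha = (C_beta - C0) / (C_beta - C_alpha)
f_alpha = (60.8 - 50.1) / (60.8 - 13.7) = 0.227176
m_alpha = f_alpha * m_total = 0.227176 * 4867 = 1106 g


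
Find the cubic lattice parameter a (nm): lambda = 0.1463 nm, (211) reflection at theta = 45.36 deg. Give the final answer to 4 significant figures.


d = lambda / (2*sin(theta))
d = 0.1463 / (2*sin(45.36 deg))
d = 0.102806 nm
a = d * sqrt(h^2+k^2+l^2) = 0.102806 * sqrt(6)
a = 0.2518 nm


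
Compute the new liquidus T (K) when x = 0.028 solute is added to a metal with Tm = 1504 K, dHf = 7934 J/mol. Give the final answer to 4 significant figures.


dT = R*Tm^2*x / dHf
dT = 8.314 * 1504^2 * 0.028 / 7934
dT = 66.37 K
T_new = 1504 - 66.37 = 1438 K


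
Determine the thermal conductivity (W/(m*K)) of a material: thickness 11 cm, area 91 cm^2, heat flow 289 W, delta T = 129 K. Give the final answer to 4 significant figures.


k = Q*L / (A*dT)
L = 0.11 m, A = 9.1e-03 m^2
k = 289 * 0.11 / (9.1e-03 * 129)
k = 27.08 W/(m*K)


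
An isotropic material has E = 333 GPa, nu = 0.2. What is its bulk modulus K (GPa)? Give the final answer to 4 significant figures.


K = E / (3*(1-2*nu))
K = 333 / (3*(1-2*0.2))
K = 185 GPa


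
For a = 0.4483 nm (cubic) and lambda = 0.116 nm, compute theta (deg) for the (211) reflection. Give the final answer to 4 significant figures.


d = a / sqrt(h^2+k^2+l^2)
d = 0.4483 / sqrt(6) = 0.183018 nm
lambda = 2*d*sin(theta)  =>  sin(theta) = lambda / (2*d)
sin(theta) = 0.116 / (2 * 0.183018) = 0.316909
theta = 18.48 deg


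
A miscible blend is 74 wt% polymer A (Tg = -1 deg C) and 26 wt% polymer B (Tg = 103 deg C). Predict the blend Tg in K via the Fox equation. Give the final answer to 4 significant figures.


1/Tg = w1/Tg1 + w2/Tg2 (in Kelvin)
Tg1 = 272.15 K, Tg2 = 376.15 K
1/Tg = 0.74/272.15 + 0.26/376.15
Tg = 293.2 K


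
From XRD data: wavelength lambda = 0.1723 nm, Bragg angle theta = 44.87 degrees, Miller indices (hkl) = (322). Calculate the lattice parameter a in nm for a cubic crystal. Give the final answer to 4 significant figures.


d = lambda / (2*sin(theta))
d = 0.1723 / (2*sin(44.87 deg))
d = 0.122112 nm
a = d * sqrt(h^2+k^2+l^2) = 0.122112 * sqrt(17)
a = 0.5035 nm


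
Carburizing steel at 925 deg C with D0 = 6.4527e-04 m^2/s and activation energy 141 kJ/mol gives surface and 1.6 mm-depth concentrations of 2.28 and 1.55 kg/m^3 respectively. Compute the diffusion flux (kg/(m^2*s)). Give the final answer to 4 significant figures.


Step 1: D = D0 * exp(-Qd/(R*T))
T = 925 + 273.15 = 1198.15 K
D = 6.4527e-04 * exp(-141e3 / (8.314 * 1198.15)) = 4.59698e-10 m^2/s
Step 2: J = D * (C1 - C2) / dx
J = 4.59698e-10 * (2.28 - 1.55) / 1.6e-03
J = 2.097e-07 kg/(m^2*s)


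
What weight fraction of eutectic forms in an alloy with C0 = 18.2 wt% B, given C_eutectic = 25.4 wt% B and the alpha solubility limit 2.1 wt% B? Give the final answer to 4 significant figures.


f_primary = (C_e - C0) / (C_e - C_alpha_max)
f_primary = (25.4 - 18.2) / (25.4 - 2.1)
f_primary = 0.309013
f_eutectic = 1 - 0.309013 = 0.691


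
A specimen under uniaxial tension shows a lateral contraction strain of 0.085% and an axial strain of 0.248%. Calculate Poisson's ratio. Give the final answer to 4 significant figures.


nu = -epsilon_lat / epsilon_axial
Lateral strain is contraction (negative), so using magnitudes:
nu = 0.085 / 0.248
nu = 0.3427


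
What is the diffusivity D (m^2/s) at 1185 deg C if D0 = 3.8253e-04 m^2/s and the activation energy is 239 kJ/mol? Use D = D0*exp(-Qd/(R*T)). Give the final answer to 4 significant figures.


D = D0 * exp(-Qd / (R*T))
T = 1458.15 K
D = 3.8253e-04 * exp(-239e3 / (8.314 * 1458.15))
D = 1.049e-12 m^2/s


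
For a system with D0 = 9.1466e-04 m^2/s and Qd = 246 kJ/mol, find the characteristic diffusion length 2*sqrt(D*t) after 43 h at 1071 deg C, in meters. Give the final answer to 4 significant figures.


Step 1: D = D0 * exp(-Qd/(R*T))
T = 1344.15 K
D = 9.1466e-04 * exp(-246e3 / (8.314 * 1344.15)) = 2.5187e-13 m^2/s
Step 2: L = 2*sqrt(D*t)
t = 43 h = 154800 s
L = 2*sqrt(2.5187e-13 * 154800) = 3.949e-04 m


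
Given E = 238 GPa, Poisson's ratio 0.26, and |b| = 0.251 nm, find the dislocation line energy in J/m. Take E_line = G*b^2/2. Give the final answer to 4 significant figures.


Step 1: G = E / (2*(1+nu))
G = 238 / (2*(1+0.26)) = 94.4444 GPa = 9.44444e+10 Pa
Step 2: E_line = G*b^2/2
b = 0.251 nm = 2.51e-10 m
E_line = 0.5 * 9.44444e+10 * (2.51e-10)^2 = 2.975e-09 J/m


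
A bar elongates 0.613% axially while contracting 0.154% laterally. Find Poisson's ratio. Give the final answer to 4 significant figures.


nu = -epsilon_lat / epsilon_axial
Lateral strain is contraction (negative), so using magnitudes:
nu = 0.154 / 0.613
nu = 0.2512


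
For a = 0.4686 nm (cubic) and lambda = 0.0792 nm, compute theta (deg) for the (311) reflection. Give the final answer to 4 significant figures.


d = a / sqrt(h^2+k^2+l^2)
d = 0.4686 / sqrt(11) = 0.141288 nm
lambda = 2*d*sin(theta)  =>  sin(theta) = lambda / (2*d)
sin(theta) = 0.0792 / (2 * 0.141288) = 0.280278
theta = 16.28 deg


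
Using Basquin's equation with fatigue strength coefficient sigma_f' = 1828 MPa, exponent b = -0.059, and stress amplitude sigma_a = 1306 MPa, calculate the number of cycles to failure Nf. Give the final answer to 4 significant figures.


sigma_a = sigma_f' * (2*Nf)^b
2*Nf = (sigma_a / sigma_f')^(1/b)
2*Nf = (1306 / 1828)^(1/-0.059)
2*Nf = 298.632
Nf = 149.3 cycles


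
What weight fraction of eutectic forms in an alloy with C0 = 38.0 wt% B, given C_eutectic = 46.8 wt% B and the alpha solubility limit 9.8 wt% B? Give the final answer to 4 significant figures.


f_primary = (C_e - C0) / (C_e - C_alpha_max)
f_primary = (46.8 - 38.0) / (46.8 - 9.8)
f_primary = 0.237838
f_eutectic = 1 - 0.237838 = 0.7622


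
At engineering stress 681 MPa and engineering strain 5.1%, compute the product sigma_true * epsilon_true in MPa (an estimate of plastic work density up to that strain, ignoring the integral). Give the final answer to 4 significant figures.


sigma_true = sigma_eng * (1 + epsilon_eng)
sigma_true = 681 * (1 + 0.051) = 715.731 MPa
epsilon_true = ln(1 + epsilon_eng)
epsilon_true = ln(1 + 0.051) = 0.0497421
sigma_true * epsilon_true = 715.731 * 0.0497421 = 35.6 MPa


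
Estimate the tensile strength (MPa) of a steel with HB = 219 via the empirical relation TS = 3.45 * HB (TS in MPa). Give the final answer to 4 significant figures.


TS (MPa) = 3.45 * HB
TS = 3.45 * 219
TS = 755.6 MPa


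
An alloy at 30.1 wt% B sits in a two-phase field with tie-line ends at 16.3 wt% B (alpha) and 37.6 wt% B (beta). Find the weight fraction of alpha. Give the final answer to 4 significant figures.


f_alpha = (C_beta - C0) / (C_beta - C_alpha)
f_alpha = (37.6 - 30.1) / (37.6 - 16.3)
f_alpha = 0.3521


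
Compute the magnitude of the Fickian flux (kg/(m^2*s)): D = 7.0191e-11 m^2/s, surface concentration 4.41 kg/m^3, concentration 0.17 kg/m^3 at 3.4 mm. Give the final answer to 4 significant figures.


J = -D * (dC/dx) = D * (C1 - C2) / dx
J = 7.0191e-11 * (4.41 - 0.17) / 3.4e-03
J = 8.753e-08 kg/(m^2*s)


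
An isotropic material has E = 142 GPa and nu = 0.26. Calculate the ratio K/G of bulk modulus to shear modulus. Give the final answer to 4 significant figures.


G = E / (2*(1+nu))
G = 142 / (2*(1+0.26)) = 56.3492 GPa
K = E / (3*(1-2*nu))
K = 142 / (3*(1-2*0.26)) = 98.6111 GPa
K/G = 98.6111 / 56.3492 = 1.75


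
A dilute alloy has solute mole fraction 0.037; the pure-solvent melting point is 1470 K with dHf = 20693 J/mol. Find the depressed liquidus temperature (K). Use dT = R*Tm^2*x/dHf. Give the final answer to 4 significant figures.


dT = R*Tm^2*x / dHf
dT = 8.314 * 1470^2 * 0.037 / 20693
dT = 32.1235 K
T_new = 1470 - 32.1235 = 1438 K


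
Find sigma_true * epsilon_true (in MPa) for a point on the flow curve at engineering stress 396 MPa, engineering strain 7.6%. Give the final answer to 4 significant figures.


sigma_true = sigma_eng * (1 + epsilon_eng)
sigma_true = 396 * (1 + 0.076) = 426.096 MPa
epsilon_true = ln(1 + epsilon_eng)
epsilon_true = ln(1 + 0.076) = 0.0732505
sigma_true * epsilon_true = 426.096 * 0.0732505 = 31.21 MPa


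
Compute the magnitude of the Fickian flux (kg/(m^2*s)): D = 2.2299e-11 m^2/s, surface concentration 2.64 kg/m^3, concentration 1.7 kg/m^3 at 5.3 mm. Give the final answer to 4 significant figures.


J = -D * (dC/dx) = D * (C1 - C2) / dx
J = 2.2299e-11 * (2.64 - 1.7) / 5.3e-03
J = 3.955e-09 kg/(m^2*s)


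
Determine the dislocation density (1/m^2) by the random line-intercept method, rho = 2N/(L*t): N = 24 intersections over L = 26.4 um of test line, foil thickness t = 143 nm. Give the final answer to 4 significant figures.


rho = 2N / (L * t)
L = 26.4 um = 2.64e-05 m, t = 143 nm = 1.43e-07 m
rho = 2 * 24 / (2.64e-05 * 1.43e-07)
rho = 1.271e+13 1/m^2


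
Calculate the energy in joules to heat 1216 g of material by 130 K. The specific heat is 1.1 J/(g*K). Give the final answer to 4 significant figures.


Q = m * cp * dT
Q = 1216 * 1.1 * 130
Q = 173900 J


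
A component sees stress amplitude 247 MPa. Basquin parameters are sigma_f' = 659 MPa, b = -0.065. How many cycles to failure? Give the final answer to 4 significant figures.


sigma_a = sigma_f' * (2*Nf)^b
2*Nf = (sigma_a / sigma_f')^(1/b)
2*Nf = (247 / 659)^(1/-0.065)
2*Nf = 3.60367e+06
Nf = 1.802e+06 cycles


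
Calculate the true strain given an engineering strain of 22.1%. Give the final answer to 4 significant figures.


epsilon_true = ln(1 + epsilon_eng)
epsilon_true = ln(1 + 0.221)
epsilon_true = 0.1997


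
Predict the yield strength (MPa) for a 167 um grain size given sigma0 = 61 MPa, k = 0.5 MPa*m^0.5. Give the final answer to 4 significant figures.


sigma_y = sigma0 + k / sqrt(d)
d = 167 um = 1.67e-04 m
sigma_y = 61 + 0.5 / sqrt(1.67e-04)
sigma_y = 99.69 MPa


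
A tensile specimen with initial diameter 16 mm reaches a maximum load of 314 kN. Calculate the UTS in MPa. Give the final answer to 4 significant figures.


A0 = pi*(d/2)^2 = pi*(16/2)^2 = 201.062 mm^2
UTS = F_max / A0 = 314*1000 / 201.062
UTS = 1562 MPa


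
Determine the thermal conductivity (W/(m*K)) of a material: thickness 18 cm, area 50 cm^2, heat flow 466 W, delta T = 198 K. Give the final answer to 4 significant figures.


k = Q*L / (A*dT)
L = 0.18 m, A = 5e-03 m^2
k = 466 * 0.18 / (5e-03 * 198)
k = 84.73 W/(m*K)


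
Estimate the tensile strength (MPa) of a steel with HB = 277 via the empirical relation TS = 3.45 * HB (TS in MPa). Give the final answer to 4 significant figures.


TS (MPa) = 3.45 * HB
TS = 3.45 * 277
TS = 955.7 MPa


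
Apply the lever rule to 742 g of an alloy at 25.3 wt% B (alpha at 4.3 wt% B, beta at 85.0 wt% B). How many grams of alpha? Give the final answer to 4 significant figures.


f_alpha = (C_beta - C0) / (C_beta - C_alpha)
f_alpha = (85.0 - 25.3) / (85.0 - 4.3) = 0.739777
m_alpha = f_alpha * m_total = 0.739777 * 742 = 548.9 g


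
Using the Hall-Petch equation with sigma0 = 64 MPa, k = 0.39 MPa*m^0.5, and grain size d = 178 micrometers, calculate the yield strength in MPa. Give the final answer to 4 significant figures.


sigma_y = sigma0 + k / sqrt(d)
d = 178 um = 1.78e-04 m
sigma_y = 64 + 0.39 / sqrt(1.78e-04)
sigma_y = 93.23 MPa


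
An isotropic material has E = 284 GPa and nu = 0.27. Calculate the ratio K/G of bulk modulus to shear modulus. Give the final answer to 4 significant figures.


G = E / (2*(1+nu))
G = 284 / (2*(1+0.27)) = 111.811 GPa
K = E / (3*(1-2*nu))
K = 284 / (3*(1-2*0.27)) = 205.797 GPa
K/G = 205.797 / 111.811 = 1.841


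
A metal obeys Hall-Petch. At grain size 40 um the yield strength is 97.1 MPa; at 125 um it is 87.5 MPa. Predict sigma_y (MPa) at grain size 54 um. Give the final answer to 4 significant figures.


sigma_y = sigma0 + k / sqrt(d)
1/sqrt(d1) = 1/sqrt(4e-05) = 158.114;  1/sqrt(d2) = 89.4427
k = (sigma1 - sigma2) / (1/sqrt(d1) - 1/sqrt(d2)) = (97.1 - 87.5) / (158.114 - 89.4427) = 0.139797 MPa*m^0.5
sigma0 = sigma1 - k/sqrt(d1) = 97.1 - 0.139797*158.114 = 74.9962 MPa
sigma_y(d3) = 74.9962 + 0.139797 / sqrt(5.4e-05) = 94.02 MPa


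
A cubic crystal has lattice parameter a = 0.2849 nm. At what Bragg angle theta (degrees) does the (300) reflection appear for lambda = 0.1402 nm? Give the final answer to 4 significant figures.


d = a / sqrt(h^2+k^2+l^2)
d = 0.2849 / sqrt(9) = 0.0949667 nm
lambda = 2*d*sin(theta)  =>  sin(theta) = lambda / (2*d)
sin(theta) = 0.1402 / (2 * 0.0949667) = 0.738154
theta = 47.57 deg


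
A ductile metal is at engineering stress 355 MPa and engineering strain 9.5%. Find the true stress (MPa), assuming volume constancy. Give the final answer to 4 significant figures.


sigma_true = sigma_eng * (1 + epsilon_eng)
sigma_true = 355 * (1 + 0.095)
sigma_true = 388.7 MPa


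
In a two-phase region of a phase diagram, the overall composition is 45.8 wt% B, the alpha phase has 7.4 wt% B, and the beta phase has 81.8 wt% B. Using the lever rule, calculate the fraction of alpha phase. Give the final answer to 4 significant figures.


f_alpha = (C_beta - C0) / (C_beta - C_alpha)
f_alpha = (81.8 - 45.8) / (81.8 - 7.4)
f_alpha = 0.4839


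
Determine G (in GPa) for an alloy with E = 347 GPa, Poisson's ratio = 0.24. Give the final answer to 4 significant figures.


G = E / (2*(1+nu))
G = 347 / (2*(1+0.24))
G = 139.9 GPa


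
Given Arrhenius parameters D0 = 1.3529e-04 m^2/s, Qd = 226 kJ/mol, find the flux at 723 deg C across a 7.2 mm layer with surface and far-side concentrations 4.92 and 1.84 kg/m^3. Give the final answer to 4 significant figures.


Step 1: D = D0 * exp(-Qd/(R*T))
T = 723 + 273.15 = 996.15 K
D = 1.3529e-04 * exp(-226e3 / (8.314 * 996.15)) = 1.90627e-16 m^2/s
Step 2: J = D * (C1 - C2) / dx
J = 1.90627e-16 * (4.92 - 1.84) / 7.2e-03
J = 8.155e-14 kg/(m^2*s)


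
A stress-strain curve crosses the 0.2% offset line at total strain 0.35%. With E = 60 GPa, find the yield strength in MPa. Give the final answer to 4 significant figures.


Offset strain = 0.002
Elastic strain at yield = total_strain - offset = 3.5e-03 - 0.002 = 1.5e-03
sigma_y = E * elastic_strain = 60000 * 1.5e-03
sigma_y = 90 MPa


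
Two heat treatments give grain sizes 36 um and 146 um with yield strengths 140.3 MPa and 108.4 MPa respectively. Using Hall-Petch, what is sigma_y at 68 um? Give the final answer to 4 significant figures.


sigma_y = sigma0 + k / sqrt(d)
1/sqrt(d1) = 1/sqrt(3.6e-05) = 166.667;  1/sqrt(d2) = 82.7606
k = (sigma1 - sigma2) / (1/sqrt(d1) - 1/sqrt(d2)) = (140.3 - 108.4) / (166.667 - 82.7606) = 0.380187 MPa*m^0.5
sigma0 = sigma1 - k/sqrt(d1) = 140.3 - 0.380187*166.667 = 76.9355 MPa
sigma_y(d3) = 76.9355 + 0.380187 / sqrt(6.8e-05) = 123 MPa


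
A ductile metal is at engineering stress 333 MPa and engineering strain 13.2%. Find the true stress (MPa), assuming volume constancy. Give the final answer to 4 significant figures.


sigma_true = sigma_eng * (1 + epsilon_eng)
sigma_true = 333 * (1 + 0.132)
sigma_true = 377 MPa


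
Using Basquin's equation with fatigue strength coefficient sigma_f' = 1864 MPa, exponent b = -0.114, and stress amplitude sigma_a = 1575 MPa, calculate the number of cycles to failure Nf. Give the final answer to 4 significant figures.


sigma_a = sigma_f' * (2*Nf)^b
2*Nf = (sigma_a / sigma_f')^(1/b)
2*Nf = (1575 / 1864)^(1/-0.114)
2*Nf = 4.3833
Nf = 2.192 cycles


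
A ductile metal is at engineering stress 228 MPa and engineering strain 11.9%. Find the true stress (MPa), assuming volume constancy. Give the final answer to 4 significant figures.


sigma_true = sigma_eng * (1 + epsilon_eng)
sigma_true = 228 * (1 + 0.119)
sigma_true = 255.1 MPa


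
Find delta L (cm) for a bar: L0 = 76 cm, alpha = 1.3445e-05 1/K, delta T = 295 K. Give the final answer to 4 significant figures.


dL = L0 * alpha * dT
dL = 76 * 1.3445e-05 * 295
dL = 0.3014 cm


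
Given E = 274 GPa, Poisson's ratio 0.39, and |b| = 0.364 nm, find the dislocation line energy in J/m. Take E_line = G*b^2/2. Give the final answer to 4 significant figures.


Step 1: G = E / (2*(1+nu))
G = 274 / (2*(1+0.39)) = 98.5612 GPa = 9.85612e+10 Pa
Step 2: E_line = G*b^2/2
b = 0.364 nm = 3.64e-10 m
E_line = 0.5 * 9.85612e+10 * (3.64e-10)^2 = 6.529e-09 J/m


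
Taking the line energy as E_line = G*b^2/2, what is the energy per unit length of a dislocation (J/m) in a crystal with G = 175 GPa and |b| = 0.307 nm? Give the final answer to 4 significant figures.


E = G*b^2/2
b = 0.307 nm = 3.07e-10 m
G = 175 GPa = 1.75e+11 Pa
E = 0.5 * 1.75e+11 * (3.07e-10)^2
E = 8.247e-09 J/m


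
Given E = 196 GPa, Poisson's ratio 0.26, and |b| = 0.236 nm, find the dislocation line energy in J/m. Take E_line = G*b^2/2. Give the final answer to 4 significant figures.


Step 1: G = E / (2*(1+nu))
G = 196 / (2*(1+0.26)) = 77.7778 GPa = 7.77778e+10 Pa
Step 2: E_line = G*b^2/2
b = 0.236 nm = 2.36e-10 m
E_line = 0.5 * 7.77778e+10 * (2.36e-10)^2 = 2.166e-09 J/m


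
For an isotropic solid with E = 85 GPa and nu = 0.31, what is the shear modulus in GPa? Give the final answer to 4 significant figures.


G = E / (2*(1+nu))
G = 85 / (2*(1+0.31))
G = 32.44 GPa


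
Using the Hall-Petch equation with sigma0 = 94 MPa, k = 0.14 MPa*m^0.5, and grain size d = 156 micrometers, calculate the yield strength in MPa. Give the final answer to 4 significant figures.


sigma_y = sigma0 + k / sqrt(d)
d = 156 um = 1.56e-04 m
sigma_y = 94 + 0.14 / sqrt(1.56e-04)
sigma_y = 105.2 MPa


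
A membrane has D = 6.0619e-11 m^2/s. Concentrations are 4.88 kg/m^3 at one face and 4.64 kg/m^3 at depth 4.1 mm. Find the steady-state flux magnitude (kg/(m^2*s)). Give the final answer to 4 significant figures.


J = -D * (dC/dx) = D * (C1 - C2) / dx
J = 6.0619e-11 * (4.88 - 4.64) / 4.1e-03
J = 3.548e-09 kg/(m^2*s)


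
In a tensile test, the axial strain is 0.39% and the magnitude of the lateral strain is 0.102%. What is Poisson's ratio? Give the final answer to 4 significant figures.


nu = -epsilon_lat / epsilon_axial
Lateral strain is contraction (negative), so using magnitudes:
nu = 0.102 / 0.39
nu = 0.2615


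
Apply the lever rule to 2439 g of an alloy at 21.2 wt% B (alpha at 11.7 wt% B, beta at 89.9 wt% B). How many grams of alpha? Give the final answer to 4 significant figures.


f_alpha = (C_beta - C0) / (C_beta - C_alpha)
f_alpha = (89.9 - 21.2) / (89.9 - 11.7) = 0.878517
m_alpha = f_alpha * m_total = 0.878517 * 2439 = 2143 g


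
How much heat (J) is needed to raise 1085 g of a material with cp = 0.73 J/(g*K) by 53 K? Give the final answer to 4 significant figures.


Q = m * cp * dT
Q = 1085 * 0.73 * 53
Q = 41980 J


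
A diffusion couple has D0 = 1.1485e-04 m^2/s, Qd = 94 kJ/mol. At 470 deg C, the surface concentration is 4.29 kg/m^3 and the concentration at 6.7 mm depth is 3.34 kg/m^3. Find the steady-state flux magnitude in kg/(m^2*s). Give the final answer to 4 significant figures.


Step 1: D = D0 * exp(-Qd/(R*T))
T = 470 + 273.15 = 743.15 K
D = 1.1485e-04 * exp(-94e3 / (8.314 * 743.15)) = 2.83665e-11 m^2/s
Step 2: J = D * (C1 - C2) / dx
J = 2.83665e-11 * (4.29 - 3.34) / 6.7e-03
J = 4.022e-09 kg/(m^2*s)


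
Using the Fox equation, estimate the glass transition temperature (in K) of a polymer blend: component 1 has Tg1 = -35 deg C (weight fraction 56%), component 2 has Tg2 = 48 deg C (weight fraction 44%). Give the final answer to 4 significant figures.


1/Tg = w1/Tg1 + w2/Tg2 (in Kelvin)
Tg1 = 238.15 K, Tg2 = 321.15 K
1/Tg = 0.56/238.15 + 0.44/321.15
Tg = 268.7 K
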